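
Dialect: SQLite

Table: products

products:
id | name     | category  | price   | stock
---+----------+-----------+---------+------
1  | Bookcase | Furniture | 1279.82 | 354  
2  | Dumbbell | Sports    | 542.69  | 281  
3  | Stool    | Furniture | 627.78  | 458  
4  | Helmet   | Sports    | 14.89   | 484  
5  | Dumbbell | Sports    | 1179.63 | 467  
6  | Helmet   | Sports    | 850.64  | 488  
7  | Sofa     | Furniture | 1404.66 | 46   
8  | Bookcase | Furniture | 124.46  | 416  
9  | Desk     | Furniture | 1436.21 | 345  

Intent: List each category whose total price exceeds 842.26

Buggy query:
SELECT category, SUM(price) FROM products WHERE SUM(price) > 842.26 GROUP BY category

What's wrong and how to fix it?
Bug: Aggregate functions cannot appear in a WHERE clause

Fix: Use HAVING (which filters groups after aggregation) instead of WHERE

Corrected query:
SELECT category, SUM(price) FROM products GROUP BY category HAVING SUM(price) > 842.26

Result:
category  | SUM(price)
----------+-----------
Furniture | 4872.93   
Sports    | 2587.85   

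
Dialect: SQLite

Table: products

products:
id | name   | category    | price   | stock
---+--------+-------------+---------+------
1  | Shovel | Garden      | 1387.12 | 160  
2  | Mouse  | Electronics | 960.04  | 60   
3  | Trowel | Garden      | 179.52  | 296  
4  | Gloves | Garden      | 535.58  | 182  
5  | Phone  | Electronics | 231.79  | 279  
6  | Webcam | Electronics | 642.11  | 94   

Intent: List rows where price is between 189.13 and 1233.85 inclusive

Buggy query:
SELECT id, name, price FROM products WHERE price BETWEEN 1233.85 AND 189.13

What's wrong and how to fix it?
Bug: The bounds are reversed; BETWEEN a AND b requires a <= b to match anything

Fix: Write BETWEEN 189.13 AND 1233.85

Corrected query:
SELECT id, name, price FROM products WHERE price BETWEEN 189.13 AND 1233.85

Result:
id | name   | price 
---+--------+-------
2  | Mouse  | 960.04
4  | Gloves | 535.58
5  | Phone  | 231.79
6  | Webcam | 642.11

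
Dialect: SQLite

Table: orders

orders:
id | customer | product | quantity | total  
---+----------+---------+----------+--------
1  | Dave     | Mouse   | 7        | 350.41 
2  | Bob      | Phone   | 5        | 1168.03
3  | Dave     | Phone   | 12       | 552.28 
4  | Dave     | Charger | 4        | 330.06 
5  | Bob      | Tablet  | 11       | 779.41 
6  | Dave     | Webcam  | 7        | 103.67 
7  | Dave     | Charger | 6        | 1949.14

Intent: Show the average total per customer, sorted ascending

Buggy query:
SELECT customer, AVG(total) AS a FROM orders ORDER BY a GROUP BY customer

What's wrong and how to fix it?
Bug: ORDER BY appears before GROUP BY; SQL clause order requires GROUP BY first

Fix: Move ORDER BY to the end, after GROUP BY

Corrected query:
SELECT customer, AVG(total) AS a FROM orders GROUP BY customer ORDER BY a

Result:
customer | a      
---------+--------
Dave     | 657.112
Bob      | 973.72 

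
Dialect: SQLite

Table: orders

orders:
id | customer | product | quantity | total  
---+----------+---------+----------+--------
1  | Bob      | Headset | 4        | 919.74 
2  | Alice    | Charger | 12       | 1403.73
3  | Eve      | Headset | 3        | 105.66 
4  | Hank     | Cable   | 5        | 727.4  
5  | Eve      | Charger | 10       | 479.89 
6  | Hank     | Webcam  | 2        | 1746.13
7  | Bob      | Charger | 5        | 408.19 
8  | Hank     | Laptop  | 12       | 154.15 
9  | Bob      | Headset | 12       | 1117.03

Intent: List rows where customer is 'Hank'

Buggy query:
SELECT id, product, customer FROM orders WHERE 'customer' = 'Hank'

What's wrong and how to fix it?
Bug: Single quotes denote string literals in SQL; the column name is being compared as a constant string

Fix: Reference the column as customer without single quotes

Corrected query:
SELECT id, product, customer FROM orders WHERE customer = 'Hank'

Result:
id | product | customer
---+---------+---------
4  | Cable   | Hank    
6  | Webcam  | Hank    
8  | Laptop  | Hank    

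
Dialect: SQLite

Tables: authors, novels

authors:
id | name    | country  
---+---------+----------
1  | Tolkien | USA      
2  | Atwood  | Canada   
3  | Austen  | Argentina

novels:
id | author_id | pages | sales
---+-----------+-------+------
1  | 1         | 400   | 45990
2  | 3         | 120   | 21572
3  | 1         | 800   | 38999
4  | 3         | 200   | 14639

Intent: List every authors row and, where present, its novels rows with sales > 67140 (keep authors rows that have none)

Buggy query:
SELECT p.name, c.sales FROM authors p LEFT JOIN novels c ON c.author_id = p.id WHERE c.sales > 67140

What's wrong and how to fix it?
Bug: A WHERE condition on the right-hand table after LEFT JOIN drops unmatched parents

Fix: Put 'c.sales > 67140' in the JOIN's ON clause instead of WHERE

Corrected query:
SELECT p.name, c.sales FROM authors p LEFT JOIN novels c ON c.author_id = p.id AND c.sales > 67140

Result:
name    | sales
--------+------
Tolkien | NULL 
Atwood  | NULL 
Austen  | NULL 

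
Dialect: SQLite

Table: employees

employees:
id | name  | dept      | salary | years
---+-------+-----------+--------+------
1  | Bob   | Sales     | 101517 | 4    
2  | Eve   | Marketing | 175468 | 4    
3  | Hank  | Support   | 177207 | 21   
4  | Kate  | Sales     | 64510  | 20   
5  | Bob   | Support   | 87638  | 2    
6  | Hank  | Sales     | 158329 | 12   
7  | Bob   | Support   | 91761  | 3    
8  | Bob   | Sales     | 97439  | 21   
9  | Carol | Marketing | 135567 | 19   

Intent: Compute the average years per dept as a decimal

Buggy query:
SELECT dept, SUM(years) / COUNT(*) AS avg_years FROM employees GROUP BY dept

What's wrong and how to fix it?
Bug: SUM(years) and COUNT(*) are both integers; the division truncates the fractional part

Fix: Cast one side to REAL so the division keeps the fractional part

Corrected query:
SELECT dept, SUM(years) * 1.0 / COUNT(*) AS avg_years FROM employees GROUP BY dept

Result:
dept      | avg_years
----------+----------
Marketing | 11.5     
Sales     | 14.25    
Support   | 8.666667 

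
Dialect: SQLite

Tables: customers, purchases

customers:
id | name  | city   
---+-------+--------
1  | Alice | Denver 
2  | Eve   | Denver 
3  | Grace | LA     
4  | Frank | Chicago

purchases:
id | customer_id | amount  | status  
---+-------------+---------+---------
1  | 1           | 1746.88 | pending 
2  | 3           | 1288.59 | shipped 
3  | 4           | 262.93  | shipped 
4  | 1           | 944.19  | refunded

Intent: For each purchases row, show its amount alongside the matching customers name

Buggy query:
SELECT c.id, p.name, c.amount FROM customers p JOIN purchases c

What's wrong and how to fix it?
Bug: JOIN with no ON clause produces a cartesian product; every purchases row pairs with every customers row

Fix: Specify the join condition linking the foreign key to the parent id

Corrected query:
SELECT c.id, p.name, c.amount FROM customers p JOIN purchases c ON c.customer_id = p.id

Result:
id | name  | amount 
---+-------+--------
1  | Alice | 1746.88
2  | Grace | 1288.59
3  | Frank | 262.93 
4  | Alice | 944.19 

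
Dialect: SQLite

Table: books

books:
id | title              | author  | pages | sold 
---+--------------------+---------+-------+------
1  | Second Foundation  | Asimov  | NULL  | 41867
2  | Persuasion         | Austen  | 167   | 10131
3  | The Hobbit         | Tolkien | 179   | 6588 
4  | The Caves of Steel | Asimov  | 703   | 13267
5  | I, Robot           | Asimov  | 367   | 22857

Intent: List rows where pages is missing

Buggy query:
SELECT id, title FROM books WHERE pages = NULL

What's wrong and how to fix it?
Bug: '= NULL' is always unknown in SQL three-valued logic, so no rows match

Fix: Use IS NULL to test for NULL

Corrected query:
SELECT id, title FROM books WHERE pages IS NULL

Result:
id | title            
---+------------------
1  | Second Foundation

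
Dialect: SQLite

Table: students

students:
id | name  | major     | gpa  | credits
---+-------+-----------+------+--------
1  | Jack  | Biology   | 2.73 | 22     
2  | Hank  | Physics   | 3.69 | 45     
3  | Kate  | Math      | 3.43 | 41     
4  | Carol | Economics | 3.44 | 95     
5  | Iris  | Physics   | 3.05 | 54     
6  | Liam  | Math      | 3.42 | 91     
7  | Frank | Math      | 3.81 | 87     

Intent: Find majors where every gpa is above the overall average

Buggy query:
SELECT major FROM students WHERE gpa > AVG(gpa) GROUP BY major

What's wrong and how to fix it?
Bug: AVG() is an aggregate; it can't sit directly in WHERE

Fix: Compute the overall average in a scalar subquery and compare each group's MIN against it in HAVING

Corrected query:
SELECT major FROM students GROUP BY major HAVING MIN(gpa) > (SELECT AVG(gpa) FROM students)

Result:
major    
---------
Economics
Math     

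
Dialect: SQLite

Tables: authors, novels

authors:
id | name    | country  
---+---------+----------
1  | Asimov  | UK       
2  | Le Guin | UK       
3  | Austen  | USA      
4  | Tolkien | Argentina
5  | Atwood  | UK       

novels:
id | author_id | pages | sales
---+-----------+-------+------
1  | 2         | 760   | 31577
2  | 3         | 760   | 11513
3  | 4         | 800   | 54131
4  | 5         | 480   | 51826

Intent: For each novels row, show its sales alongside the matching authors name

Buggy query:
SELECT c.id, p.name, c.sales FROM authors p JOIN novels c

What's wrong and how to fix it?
Bug: JOIN with no ON clause produces a cartesian product; every novels row pairs with every authors row

Fix: Add ON c.author_id = p.id to the JOIN

Corrected query:
SELECT c.id, p.name, c.sales FROM authors p JOIN novels c ON c.author_id = p.id

Result:
id | name    | sales
---+---------+------
1  | Le Guin | 31577
2  | Austen  | 11513
3  | Tolkien | 54131
4  | Atwood  | 51826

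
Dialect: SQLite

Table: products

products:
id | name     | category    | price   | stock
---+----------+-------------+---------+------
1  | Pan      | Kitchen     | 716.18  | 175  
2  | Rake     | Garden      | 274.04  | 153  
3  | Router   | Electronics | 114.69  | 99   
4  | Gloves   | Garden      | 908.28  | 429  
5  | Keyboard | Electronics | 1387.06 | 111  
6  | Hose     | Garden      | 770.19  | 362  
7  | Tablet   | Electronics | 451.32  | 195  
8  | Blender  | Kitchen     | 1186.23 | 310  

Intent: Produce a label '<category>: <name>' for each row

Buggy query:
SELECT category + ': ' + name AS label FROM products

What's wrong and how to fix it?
Bug: SQLite uses || for string concatenation; + coerces text to numbers (yielding 0)

Fix: Replace + with || to concatenate text

Corrected query:
SELECT category || ': ' || name AS label FROM products

Result:
label                
---------------------
Kitchen: Pan         
Garden: Rake         
Electronics: Router  
Garden: Gloves       
Electronics: Keyboard
Garden: Hose         
Electronics: Tablet  
Kitchen: Blender     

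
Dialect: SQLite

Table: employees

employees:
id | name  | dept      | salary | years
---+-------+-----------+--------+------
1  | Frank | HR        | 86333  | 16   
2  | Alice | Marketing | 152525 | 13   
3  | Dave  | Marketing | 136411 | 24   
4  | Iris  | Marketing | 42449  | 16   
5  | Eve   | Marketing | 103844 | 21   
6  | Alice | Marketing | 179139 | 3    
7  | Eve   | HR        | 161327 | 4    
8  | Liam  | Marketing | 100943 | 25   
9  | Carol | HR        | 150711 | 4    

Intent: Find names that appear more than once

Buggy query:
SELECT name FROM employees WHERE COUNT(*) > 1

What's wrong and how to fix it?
Bug: WHERE can't reference COUNT(*); aggregates are computed after WHERE

Fix: GROUP BY name, then filter groups with HAVING COUNT(*) > 1

Corrected query:
SELECT name FROM employees GROUP BY name HAVING COUNT(*) > 1

Result:
name 
-----
Alice
Eve  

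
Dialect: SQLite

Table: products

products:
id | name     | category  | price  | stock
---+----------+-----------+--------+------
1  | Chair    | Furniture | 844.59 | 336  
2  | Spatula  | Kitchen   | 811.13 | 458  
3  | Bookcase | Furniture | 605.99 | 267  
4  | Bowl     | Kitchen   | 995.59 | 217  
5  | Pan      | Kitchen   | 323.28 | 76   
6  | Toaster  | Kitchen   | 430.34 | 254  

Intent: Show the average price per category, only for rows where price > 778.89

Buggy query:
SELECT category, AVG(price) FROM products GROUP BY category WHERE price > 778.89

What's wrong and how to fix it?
Bug: WHERE cannot follow GROUP BY

Fix: Move the WHERE clause before GROUP BY

Corrected query:
SELECT category, AVG(price) FROM products WHERE price > 778.89 GROUP BY category

Result:
category  | AVG(price)
----------+-----------
Furniture | 844.59    
Kitchen   | 903.36    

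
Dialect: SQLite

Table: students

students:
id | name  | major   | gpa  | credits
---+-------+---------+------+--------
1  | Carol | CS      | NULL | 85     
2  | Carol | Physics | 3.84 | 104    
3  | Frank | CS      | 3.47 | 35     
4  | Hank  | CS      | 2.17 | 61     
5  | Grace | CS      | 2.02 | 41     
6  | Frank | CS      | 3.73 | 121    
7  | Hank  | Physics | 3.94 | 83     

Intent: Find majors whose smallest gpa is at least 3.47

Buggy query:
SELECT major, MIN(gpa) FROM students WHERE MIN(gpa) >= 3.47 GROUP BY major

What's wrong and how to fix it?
Bug: MIN() in WHERE is a misuse of aggregate

Fix: Replace WHERE with HAVING after the GROUP BY

Corrected query:
SELECT major, MIN(gpa) FROM students GROUP BY major HAVING MIN(gpa) >= 3.47

Result:
major   | MIN(gpa)
--------+---------
Physics | 3.84    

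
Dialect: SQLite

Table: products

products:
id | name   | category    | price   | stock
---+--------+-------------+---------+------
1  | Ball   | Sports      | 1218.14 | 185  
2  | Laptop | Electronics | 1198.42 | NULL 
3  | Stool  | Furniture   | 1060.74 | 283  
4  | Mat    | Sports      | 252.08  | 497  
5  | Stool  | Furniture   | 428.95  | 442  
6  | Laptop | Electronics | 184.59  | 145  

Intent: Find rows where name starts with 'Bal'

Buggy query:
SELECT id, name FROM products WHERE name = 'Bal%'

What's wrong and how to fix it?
Bug: Wildcards only work with LIKE; '=' treats '%' as a literal character

Fix: Replace '=' with LIKE so 'Bal%' is treated as a pattern

Corrected query:
SELECT id, name FROM products WHERE name LIKE 'Bal%'

Result:
id | name
---+-----
1  | Ball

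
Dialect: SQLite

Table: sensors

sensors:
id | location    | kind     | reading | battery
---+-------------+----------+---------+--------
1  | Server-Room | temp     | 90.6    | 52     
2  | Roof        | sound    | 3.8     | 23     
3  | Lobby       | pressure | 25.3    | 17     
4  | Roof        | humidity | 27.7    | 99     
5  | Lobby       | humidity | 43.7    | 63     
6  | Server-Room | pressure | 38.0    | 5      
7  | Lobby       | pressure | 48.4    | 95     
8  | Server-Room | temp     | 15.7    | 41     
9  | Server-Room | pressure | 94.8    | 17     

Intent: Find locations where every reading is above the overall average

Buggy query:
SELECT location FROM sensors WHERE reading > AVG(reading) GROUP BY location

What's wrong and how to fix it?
Bug: WHERE evaluates per row before aggregation, so AVG() is unavailable

Fix: Use a subquery for AVG and a HAVING MIN(...) filter so the condition holds for every row in the group

Corrected query:
SELECT location FROM sensors GROUP BY location HAVING MIN(reading) > (SELECT AVG(reading) FROM sensors)

Result:
(no rows)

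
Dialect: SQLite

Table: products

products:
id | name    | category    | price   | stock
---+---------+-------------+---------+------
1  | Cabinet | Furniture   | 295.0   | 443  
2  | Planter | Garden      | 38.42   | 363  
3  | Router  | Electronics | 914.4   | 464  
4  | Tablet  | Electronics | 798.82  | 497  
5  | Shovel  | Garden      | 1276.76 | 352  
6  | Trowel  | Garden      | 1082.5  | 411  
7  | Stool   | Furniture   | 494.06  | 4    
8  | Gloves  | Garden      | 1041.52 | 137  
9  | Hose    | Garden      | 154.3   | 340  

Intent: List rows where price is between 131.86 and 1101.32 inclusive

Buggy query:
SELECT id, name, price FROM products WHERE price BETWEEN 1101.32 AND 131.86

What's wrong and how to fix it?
Bug: The bounds are reversed; BETWEEN a AND b requires a <= b to match anything

Fix: Swap the bounds so the smaller value comes first

Corrected query:
SELECT id, name, price FROM products WHERE price BETWEEN 131.86 AND 1101.32

Result:
id | name    | price  
---+---------+--------
1  | Cabinet | 295    
3  | Router  | 914.4  
4  | Tablet  | 798.82 
6  | Trowel  | 1082.5 
7  | Stool   | 494.06 
8  | Gloves  | 1041.52
9  | Hose    | 154.3  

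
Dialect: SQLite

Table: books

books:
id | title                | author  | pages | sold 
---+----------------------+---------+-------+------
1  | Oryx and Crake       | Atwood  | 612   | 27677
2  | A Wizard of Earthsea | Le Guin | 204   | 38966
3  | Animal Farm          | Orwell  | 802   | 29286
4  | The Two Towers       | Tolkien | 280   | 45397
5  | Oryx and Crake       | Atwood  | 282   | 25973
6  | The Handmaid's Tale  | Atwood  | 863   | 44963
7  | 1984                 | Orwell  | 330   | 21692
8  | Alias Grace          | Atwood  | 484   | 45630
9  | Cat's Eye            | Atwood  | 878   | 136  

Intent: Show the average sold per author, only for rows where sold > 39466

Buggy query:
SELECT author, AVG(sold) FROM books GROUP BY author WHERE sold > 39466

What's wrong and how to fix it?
Bug: WHERE cannot follow GROUP BY

Fix: Move the WHERE clause before GROUP BY

Corrected query:
SELECT author, AVG(sold) FROM books WHERE sold > 39466 GROUP BY author

Result:
author  | AVG(sold)
--------+----------
Atwood  | 45296.5  
Tolkien | 45397    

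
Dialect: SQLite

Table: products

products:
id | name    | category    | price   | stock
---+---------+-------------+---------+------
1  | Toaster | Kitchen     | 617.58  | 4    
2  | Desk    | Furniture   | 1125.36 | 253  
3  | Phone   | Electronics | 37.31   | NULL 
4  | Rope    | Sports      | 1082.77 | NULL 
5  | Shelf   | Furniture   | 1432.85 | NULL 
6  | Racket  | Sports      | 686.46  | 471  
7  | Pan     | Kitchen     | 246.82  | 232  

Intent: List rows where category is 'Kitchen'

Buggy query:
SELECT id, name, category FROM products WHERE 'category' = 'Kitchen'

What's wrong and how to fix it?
Bug: Single quotes denote string literals in SQL; the column name is being compared as a constant string

Fix: Remove the quotes around the column name (or use double quotes for an identifier)

Corrected query:
SELECT id, name, category FROM products WHERE category = 'Kitchen'

Result:
id | name    | category
---+---------+---------
1  | Toaster | Kitchen 
7  | Pan     | Kitchen 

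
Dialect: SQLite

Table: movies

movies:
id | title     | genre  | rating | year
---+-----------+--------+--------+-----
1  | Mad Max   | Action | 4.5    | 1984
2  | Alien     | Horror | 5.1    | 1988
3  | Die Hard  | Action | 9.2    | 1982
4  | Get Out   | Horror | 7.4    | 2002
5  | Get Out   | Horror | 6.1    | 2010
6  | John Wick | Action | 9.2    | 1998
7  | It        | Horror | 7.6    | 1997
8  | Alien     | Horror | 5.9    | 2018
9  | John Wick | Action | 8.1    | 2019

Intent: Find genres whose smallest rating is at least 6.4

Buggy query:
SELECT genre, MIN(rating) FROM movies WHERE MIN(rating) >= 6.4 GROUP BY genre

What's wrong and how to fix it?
Bug: MIN() in WHERE is a misuse of aggregate

Fix: Use HAVING for the per-group MIN condition

Corrected query:
SELECT genre, MIN(rating) FROM movies GROUP BY genre HAVING MIN(rating) >= 6.4

Result:
(no rows)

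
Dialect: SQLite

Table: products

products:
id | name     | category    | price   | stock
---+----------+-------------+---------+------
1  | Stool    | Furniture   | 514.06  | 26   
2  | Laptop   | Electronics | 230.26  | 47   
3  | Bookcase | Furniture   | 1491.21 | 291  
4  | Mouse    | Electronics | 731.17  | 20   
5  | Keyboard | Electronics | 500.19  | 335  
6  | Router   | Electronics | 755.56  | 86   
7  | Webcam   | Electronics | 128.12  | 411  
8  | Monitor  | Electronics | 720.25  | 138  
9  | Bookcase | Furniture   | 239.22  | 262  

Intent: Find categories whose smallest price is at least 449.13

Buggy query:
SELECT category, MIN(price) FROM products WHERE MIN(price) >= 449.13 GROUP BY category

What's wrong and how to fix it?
Bug: Aggregates like MIN are computed per group after WHERE runs

Fix: Use HAVING for the per-group MIN condition

Corrected query:
SELECT category, MIN(price) FROM products GROUP BY category HAVING MIN(price) >= 449.13

Result:
(no rows)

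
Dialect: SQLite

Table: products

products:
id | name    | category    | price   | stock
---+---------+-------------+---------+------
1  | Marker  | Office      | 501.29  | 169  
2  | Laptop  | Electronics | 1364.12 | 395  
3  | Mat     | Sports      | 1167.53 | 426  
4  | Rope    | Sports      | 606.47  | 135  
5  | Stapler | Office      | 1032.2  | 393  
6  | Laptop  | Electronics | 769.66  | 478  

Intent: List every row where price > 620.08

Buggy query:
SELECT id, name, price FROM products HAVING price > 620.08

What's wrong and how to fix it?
Bug: This is a non-aggregate query (no GROUP BY, no aggregates), so in SQLite the HAVING clause is invalid here; a row-level condition belongs in WHERE

Fix: Replace HAVING with WHERE since the condition applies to individual rows

Corrected query:
SELECT id, name, price FROM products WHERE price > 620.08

Result:
id | name    | price  
---+---------+--------
2  | Laptop  | 1364.12
3  | Mat     | 1167.53
5  | Stapler | 1032.2 
6  | Laptop  | 769.66 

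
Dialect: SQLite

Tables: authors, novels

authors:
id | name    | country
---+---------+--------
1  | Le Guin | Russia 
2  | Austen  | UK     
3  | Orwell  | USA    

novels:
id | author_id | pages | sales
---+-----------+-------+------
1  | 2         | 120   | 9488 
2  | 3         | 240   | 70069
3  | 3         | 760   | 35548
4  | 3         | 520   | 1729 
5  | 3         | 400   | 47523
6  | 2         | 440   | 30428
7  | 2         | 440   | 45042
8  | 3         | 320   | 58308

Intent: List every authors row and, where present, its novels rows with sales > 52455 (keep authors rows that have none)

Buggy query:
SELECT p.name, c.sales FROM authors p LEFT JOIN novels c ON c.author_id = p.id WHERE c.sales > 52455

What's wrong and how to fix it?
Bug: A WHERE condition on the right-hand table after LEFT JOIN drops unmatched parents

Fix: Put 'c.sales > 52455' in the JOIN's ON clause instead of WHERE

Corrected query:
SELECT p.name, c.sales FROM authors p LEFT JOIN novels c ON c.author_id = p.id AND c.sales > 52455

Result:
name    | sales
--------+------
Le Guin | NULL 
Austen  | NULL 
Orwell  | 58308
Orwell  | 70069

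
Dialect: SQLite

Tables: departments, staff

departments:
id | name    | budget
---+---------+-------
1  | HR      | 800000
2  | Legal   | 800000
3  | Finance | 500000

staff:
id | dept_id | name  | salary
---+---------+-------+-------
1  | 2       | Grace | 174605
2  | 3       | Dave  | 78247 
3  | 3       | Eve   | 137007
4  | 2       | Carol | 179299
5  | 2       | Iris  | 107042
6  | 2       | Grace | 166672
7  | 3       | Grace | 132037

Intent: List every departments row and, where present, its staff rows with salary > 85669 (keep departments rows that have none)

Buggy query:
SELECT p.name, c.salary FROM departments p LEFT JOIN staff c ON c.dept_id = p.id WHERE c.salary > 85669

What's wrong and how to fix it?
Bug: A WHERE condition on the right-hand table after LEFT JOIN drops unmatched parents

Fix: Move the right-table condition into the ON clause so unmatched parents are kept

Corrected query:
SELECT p.name, c.salary FROM departments p LEFT JOIN staff c ON c.dept_id = p.id AND c.salary > 85669

Result:
name    | salary
--------+-------
HR      | NULL  
Legal   | 107042
Legal   | 166672
Legal   | 174605
Legal   | 179299
Finance | 132037
Finance | 137007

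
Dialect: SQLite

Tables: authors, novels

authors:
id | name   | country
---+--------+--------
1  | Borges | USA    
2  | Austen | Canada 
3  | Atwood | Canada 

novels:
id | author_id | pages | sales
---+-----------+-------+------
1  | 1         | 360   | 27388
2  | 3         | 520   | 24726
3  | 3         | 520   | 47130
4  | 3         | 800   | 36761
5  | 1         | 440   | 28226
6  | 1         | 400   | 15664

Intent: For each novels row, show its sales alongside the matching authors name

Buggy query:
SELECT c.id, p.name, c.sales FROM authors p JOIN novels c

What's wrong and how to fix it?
Bug: JOIN with no ON clause produces a cartesian product; every novels row pairs with every authors row

Fix: Add ON c.author_id = p.id to the JOIN

Corrected query:
SELECT c.id, p.name, c.sales FROM authors p JOIN novels c ON c.author_id = p.id

Result:
id | name   | sales
---+--------+------
1  | Borges | 27388
2  | Atwood | 24726
3  | Atwood | 47130
4  | Atwood | 36761
5  | Borges | 28226
6  | Borges | 15664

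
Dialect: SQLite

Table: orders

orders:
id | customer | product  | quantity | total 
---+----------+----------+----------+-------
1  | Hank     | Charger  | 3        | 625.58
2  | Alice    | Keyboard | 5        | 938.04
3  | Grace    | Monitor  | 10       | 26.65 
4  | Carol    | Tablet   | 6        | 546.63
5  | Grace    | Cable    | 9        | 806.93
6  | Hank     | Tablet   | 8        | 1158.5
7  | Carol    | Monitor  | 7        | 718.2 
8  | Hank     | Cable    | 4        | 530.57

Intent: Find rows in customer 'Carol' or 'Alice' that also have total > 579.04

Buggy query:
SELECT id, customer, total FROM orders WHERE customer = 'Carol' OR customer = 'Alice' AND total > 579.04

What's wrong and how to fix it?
Bug: AND binds tighter than OR, so this parses as customer = 'Carol' OR (customer = 'Alice' AND total > 579.04)

Fix: Group the OR with parentheses (or use IN), then AND the threshold

Corrected query:
SELECT id, customer, total FROM orders WHERE (customer = 'Carol' OR customer = 'Alice') AND total > 579.04

Result:
id | customer | total 
---+----------+-------
2  | Alice    | 938.04
7  | Carol    | 718.2 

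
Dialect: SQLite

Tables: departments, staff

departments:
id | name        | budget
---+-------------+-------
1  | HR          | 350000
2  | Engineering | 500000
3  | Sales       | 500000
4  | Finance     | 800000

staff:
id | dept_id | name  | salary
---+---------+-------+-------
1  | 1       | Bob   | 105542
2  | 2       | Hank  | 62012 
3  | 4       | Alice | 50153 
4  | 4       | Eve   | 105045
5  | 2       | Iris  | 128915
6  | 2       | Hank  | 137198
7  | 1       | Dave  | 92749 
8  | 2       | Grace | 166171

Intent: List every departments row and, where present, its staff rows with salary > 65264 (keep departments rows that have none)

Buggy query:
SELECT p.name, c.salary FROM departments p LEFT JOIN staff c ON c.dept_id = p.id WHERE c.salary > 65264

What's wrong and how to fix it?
Bug: Filtering c.salary in WHERE discards the NULL rows produced by LEFT JOIN, turning it into an inner join

Fix: Put 'c.salary > 65264' in the JOIN's ON clause instead of WHERE

Corrected query:
SELECT p.name, c.salary FROM departments p LEFT JOIN staff c ON c.dept_id = p.id AND c.salary > 65264

Result:
name        | salary
------------+-------
HR          | 92749 
HR          | 105542
Engineering | 128915
Engineering | 137198
Engineering | 166171
Sales       | NULL  
Finance     | 105045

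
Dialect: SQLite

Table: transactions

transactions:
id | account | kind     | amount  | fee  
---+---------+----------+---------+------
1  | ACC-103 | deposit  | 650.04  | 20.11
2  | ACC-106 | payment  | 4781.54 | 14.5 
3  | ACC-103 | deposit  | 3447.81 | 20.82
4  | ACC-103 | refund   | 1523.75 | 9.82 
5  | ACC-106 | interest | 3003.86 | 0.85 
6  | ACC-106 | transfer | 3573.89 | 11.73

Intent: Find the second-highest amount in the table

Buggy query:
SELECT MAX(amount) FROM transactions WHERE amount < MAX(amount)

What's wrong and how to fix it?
Bug: MAX(amount) on the right of the comparison is an aggregate-in-WHERE error

Fix: Put the inner MAX in a scalar subquery

Corrected query:
SELECT MAX(amount) FROM transactions WHERE amount < (SELECT MAX(amount) FROM transactions)

Result:
MAX(amount)
-----------
3573.89    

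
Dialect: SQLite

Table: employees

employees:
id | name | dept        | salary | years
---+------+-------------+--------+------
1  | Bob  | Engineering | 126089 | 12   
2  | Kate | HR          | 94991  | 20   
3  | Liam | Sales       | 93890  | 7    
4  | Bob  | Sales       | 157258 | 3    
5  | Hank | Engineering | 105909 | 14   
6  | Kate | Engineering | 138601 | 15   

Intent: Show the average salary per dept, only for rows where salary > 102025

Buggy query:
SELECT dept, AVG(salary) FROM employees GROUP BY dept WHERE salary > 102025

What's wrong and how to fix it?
Bug: Row-level WHERE must come before GROUP BY in the clause order

Fix: Place WHERE between FROM and GROUP BY

Corrected query:
SELECT dept, AVG(salary) FROM employees WHERE salary > 102025 GROUP BY dept

Result:
dept        | AVG(salary)
------------+------------
Engineering | 123533     
Sales       | 157258     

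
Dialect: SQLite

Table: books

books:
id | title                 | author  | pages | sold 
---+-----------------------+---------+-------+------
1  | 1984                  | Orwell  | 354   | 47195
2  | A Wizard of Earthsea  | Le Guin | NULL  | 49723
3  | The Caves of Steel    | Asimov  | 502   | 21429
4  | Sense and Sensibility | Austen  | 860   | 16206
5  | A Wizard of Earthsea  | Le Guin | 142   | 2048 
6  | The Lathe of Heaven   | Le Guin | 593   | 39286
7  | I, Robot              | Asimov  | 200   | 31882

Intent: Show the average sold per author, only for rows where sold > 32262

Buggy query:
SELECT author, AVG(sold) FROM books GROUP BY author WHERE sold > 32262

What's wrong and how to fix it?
Bug: WHERE cannot follow GROUP BY

Fix: Move the WHERE clause before GROUP BY

Corrected query:
SELECT author, AVG(sold) FROM books WHERE sold > 32262 GROUP BY author

Result:
author  | AVG(sold)
--------+----------
Le Guin | 44504.5  
Orwell  | 47195    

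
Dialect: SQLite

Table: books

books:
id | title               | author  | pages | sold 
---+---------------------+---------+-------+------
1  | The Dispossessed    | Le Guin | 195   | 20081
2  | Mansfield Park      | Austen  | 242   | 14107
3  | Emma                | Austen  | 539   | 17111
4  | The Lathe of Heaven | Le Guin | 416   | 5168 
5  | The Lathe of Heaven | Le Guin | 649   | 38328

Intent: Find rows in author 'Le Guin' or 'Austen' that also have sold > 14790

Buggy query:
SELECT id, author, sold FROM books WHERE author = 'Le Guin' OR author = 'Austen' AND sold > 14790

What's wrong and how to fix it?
Bug: Without parentheses, AND is evaluated before OR, so the sold filter only applies to the 'Austen' branch

Fix: Add parentheses around the OR so the AND applies to both alternatives

Corrected query:
SELECT id, author, sold FROM books WHERE (author = 'Le Guin' OR author = 'Austen') AND sold > 14790

Result:
id | author  | sold 
---+---------+------
1  | Le Guin | 20081
3  | Austen  | 17111
5  | Le Guin | 38328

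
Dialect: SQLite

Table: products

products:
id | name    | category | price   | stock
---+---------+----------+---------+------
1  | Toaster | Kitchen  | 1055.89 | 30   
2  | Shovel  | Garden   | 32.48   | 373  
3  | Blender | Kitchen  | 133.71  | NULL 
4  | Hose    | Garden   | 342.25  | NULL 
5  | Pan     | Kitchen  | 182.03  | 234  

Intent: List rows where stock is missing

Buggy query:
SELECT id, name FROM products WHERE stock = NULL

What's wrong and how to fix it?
Bug: Comparing to NULL with '=' never matches; NULL = NULL is unknown, not true

Fix: Use IS NULL to test for NULL

Corrected query:
SELECT id, name FROM products WHERE stock IS NULL

Result:
id | name   
---+--------
3  | Blender
4  | Hose   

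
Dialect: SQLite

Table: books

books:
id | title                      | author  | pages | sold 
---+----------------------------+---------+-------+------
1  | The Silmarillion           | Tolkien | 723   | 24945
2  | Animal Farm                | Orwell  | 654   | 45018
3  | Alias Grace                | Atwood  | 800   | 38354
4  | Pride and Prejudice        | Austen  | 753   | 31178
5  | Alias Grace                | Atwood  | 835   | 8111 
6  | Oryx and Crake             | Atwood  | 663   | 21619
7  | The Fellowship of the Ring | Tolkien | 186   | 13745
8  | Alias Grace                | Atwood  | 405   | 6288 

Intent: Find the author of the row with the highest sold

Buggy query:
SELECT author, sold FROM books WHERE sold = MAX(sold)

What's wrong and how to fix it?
Bug: WHERE is evaluated per row; an aggregate over the whole table isn't defined there

Fix: Wrap MAX in a scalar subquery so WHERE compares against a single value

Corrected query:
SELECT author, sold FROM books WHERE sold = (SELECT MAX(sold) FROM books)

Result:
author | sold 
-------+------
Orwell | 45018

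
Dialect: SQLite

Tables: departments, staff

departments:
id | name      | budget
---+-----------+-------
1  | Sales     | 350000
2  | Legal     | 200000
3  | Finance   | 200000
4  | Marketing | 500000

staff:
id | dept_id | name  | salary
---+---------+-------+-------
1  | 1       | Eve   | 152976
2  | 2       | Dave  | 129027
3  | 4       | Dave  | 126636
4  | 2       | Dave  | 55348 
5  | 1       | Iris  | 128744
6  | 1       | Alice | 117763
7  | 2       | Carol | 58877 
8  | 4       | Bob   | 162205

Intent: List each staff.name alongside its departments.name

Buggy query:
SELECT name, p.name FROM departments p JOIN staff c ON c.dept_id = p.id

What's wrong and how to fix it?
Bug: Both tables have a 'name' column; the unqualified reference is ambiguous

Fix: Qualify the column with its table alias (c.name)

Corrected query:
SELECT c.name, p.name FROM departments p JOIN staff c ON c.dept_id = p.id

Result:
name  | name     
------+----------
Eve   | Sales    
Dave  | Legal    
Dave  | Marketing
Dave  | Legal    
Iris  | Sales    
Alice | Sales    
Carol | Legal    
Bob   | Marketing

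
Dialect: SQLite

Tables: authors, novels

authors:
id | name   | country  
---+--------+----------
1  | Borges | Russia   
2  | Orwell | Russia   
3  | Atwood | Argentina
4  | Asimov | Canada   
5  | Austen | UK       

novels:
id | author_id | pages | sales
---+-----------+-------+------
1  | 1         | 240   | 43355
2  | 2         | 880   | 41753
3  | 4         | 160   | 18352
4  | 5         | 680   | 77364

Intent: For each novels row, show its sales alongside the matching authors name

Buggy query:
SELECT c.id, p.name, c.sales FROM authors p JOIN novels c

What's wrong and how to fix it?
Bug: JOIN with no ON clause produces a cartesian product; every novels row pairs with every authors row

Fix: Specify the join condition linking the foreign key to the parent id

Corrected query:
SELECT c.id, p.name, c.sales FROM authors p JOIN novels c ON c.author_id = p.id

Result:
id | name   | sales
---+--------+------
1  | Borges | 43355
2  | Orwell | 41753
3  | Asimov | 18352
4  | Austen | 77364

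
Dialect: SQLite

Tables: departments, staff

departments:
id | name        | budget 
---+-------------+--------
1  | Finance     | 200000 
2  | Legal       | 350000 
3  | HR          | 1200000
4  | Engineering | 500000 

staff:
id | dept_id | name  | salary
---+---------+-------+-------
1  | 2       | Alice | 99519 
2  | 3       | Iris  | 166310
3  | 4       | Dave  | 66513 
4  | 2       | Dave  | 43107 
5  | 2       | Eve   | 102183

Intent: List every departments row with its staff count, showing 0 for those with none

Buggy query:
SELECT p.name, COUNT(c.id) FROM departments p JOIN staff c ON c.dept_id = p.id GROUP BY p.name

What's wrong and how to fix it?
Bug: INNER JOIN drops departments rows that have no matching staff rows

Fix: Use LEFT JOIN so parents without children still appear (COUNT(c.id) gives 0)

Corrected query:
SELECT p.name, COUNT(c.id) FROM departments p LEFT JOIN staff c ON c.dept_id = p.id GROUP BY p.name

Result:
name        | COUNT(c.id)
------------+------------
Engineering | 1          
Finance     | 0          
HR          | 1          
Legal       | 3          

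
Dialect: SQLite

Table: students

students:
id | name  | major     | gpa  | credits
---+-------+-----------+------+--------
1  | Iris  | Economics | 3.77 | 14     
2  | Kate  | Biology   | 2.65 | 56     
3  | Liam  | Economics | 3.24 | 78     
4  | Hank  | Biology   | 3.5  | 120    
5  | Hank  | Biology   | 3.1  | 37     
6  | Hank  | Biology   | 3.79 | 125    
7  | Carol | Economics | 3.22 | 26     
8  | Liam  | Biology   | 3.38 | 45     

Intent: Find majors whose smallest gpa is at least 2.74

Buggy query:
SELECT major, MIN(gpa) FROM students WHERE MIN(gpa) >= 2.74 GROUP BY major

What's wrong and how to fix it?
Bug: Aggregates like MIN are computed per group after WHERE runs

Fix: Replace WHERE with HAVING after the GROUP BY

Corrected query:
SELECT major, MIN(gpa) FROM students GROUP BY major HAVING MIN(gpa) >= 2.74

Result:
major     | MIN(gpa)
----------+---------
Economics | 3.22    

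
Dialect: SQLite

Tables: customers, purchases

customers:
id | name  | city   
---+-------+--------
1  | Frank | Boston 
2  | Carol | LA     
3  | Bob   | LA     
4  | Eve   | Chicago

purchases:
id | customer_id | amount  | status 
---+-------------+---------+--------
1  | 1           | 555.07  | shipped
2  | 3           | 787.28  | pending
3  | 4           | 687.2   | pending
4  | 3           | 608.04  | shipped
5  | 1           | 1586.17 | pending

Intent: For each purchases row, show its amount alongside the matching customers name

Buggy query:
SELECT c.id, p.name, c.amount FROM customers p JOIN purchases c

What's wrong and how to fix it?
Bug: Missing join condition: each purchases row is matched to all customers rows instead of just its own

Fix: Add ON c.customer_id = p.id to the JOIN

Corrected query:
SELECT c.id, p.name, c.amount FROM customers p JOIN purchases c ON c.customer_id = p.id

Result:
id | name  | amount 
---+-------+--------
1  | Frank | 555.07 
2  | Bob   | 787.28 
3  | Eve   | 687.2  
4  | Bob   | 608.04 
5  | Frank | 1586.17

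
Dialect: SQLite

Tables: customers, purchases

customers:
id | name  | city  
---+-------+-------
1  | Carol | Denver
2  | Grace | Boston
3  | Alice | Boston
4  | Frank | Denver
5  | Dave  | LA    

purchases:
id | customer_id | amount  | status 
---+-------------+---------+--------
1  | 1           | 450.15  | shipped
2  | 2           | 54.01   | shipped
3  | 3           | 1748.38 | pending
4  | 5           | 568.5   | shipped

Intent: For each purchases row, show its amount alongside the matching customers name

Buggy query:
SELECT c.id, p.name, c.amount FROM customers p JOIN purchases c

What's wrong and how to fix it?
Bug: Missing join condition: each purchases row is matched to all customers rows instead of just its own

Fix: Specify the join condition linking the foreign key to the parent id

Corrected query:
SELECT c.id, p.name, c.amount FROM customers p JOIN purchases c ON c.customer_id = p.id

Result:
id | name  | amount 
---+-------+--------
1  | Carol | 450.15 
2  | Grace | 54.01  
3  | Alice | 1748.38
4  | Dave  | 568.5  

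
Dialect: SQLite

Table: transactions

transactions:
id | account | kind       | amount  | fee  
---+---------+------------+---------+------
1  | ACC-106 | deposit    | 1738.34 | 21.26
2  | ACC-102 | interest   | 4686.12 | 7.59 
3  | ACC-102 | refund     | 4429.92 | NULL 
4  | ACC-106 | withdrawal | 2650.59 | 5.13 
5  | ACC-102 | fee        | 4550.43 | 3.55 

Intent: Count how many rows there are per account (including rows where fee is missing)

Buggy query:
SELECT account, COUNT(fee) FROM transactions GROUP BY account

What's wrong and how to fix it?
Bug: COUNT(column) counts non-NULL values only; rows with NULL fee aren't counted

Fix: Use COUNT(*) to count all rows regardless of NULL

Corrected query:
SELECT account, COUNT(*) FROM transactions GROUP BY account

Result:
account | COUNT(*)
--------+---------
ACC-102 | 3       
ACC-106 | 2       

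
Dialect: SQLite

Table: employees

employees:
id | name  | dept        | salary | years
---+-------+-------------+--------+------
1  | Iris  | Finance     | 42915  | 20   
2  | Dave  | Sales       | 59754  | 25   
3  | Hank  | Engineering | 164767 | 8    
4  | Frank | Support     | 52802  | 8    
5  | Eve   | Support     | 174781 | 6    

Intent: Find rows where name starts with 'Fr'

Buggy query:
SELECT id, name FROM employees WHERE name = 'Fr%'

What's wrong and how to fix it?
Bug: Wildcards only work with LIKE; '=' treats '%' as a literal character

Fix: Use LIKE for wildcard pattern matching

Corrected query:
SELECT id, name FROM employees WHERE name LIKE 'Fr%'

Result:
id | name 
---+------
4  | Frank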